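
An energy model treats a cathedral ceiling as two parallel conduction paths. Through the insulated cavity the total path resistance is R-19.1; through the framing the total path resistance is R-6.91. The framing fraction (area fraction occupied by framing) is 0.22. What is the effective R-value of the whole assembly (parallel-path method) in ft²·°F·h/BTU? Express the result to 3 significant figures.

13.8 ft²·°F·h/BTU

U_eff = 0.78/19.1 + 0.22/6.91 = 0.04084 + 0.03184 = 0.07268
R_eff = 1/U_eff = 13.76 ft²·°F·h/BTU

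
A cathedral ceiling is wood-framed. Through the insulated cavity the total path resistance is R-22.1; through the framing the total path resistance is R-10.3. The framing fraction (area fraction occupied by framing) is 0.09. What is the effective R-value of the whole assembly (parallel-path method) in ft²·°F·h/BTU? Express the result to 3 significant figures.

20.0 ft²·°F·h/BTU

U_eff = 0.91/22.1 + 0.09/10.3 = 0.04118 + 0.008738 = 0.04991
R_eff = 1/U_eff = 20.03 ft²·°F·h/BTU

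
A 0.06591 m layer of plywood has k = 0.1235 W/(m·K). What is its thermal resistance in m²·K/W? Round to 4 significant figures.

R = L/k = 0.06591/0.1235 = 0.53368 m²·K/W

0.5337 m²·K/W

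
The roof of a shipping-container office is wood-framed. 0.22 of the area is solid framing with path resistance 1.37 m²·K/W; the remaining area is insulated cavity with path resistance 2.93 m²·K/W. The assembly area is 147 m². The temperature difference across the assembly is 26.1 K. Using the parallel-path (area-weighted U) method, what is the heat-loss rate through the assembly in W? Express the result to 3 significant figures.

1640 W

U_eff = 0.78/2.93 + 0.22/1.37 = 0.2662 + 0.1606 = 0.4268
R_eff = 1/U_eff = 2.343 m²·K/W
Q = 147 × 26.1 / 2.343 = 1637 W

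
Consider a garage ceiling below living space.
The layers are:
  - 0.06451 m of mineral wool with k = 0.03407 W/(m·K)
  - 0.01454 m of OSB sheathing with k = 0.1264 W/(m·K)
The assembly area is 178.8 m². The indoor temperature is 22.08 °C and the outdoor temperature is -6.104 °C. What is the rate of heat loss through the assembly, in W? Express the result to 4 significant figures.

0.06451/0.03407 = 1.8935
0.01454/0.1264 = 0.11503
R_total = 1.8935 + 0.11503 = 2.0085 m²·K/W
Q = A·ΔT/R = 178.8 × (22.08 − (-6.104)) / 2.0085 = 2509 W

2509 W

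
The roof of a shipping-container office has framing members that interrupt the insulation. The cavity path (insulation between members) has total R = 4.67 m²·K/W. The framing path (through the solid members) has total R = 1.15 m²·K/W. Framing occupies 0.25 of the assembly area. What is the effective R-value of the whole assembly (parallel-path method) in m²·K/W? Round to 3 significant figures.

U_eff = 0.75/4.67 + 0.25/1.15 = 0.1606 + 0.2174 = 0.378
R_eff = 1/U_eff = 2.646 m²·K/W

2.65 m²·K/W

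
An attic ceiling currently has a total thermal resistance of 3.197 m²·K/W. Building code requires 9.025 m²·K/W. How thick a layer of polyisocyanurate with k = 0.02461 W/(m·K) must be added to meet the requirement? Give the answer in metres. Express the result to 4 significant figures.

0.1434 m

ΔR = 9.025 − 3.197 = 5.828 m²·K/W
L = ΔR × k = 5.828 × 0.02461 = 0.14343 m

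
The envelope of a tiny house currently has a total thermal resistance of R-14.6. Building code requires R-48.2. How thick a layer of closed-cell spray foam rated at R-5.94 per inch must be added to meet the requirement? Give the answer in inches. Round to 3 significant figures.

ΔR = 48.2 − 14.6 = 33.6 ft²·°F·h/BTU
L = ΔR / (R/in) = 33.6/5.94 = 5.657 in

5.66 in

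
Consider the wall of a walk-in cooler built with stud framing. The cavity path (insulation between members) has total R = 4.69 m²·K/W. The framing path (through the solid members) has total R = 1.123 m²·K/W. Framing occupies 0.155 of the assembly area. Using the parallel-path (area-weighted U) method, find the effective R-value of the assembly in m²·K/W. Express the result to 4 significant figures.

3.143 m²·K/W

U_eff = 0.845/4.69 + 0.155/1.123 = 0.18017 + 0.13802 = 0.31819
R_eff = 1/U_eff = 3.1427 m²·K/W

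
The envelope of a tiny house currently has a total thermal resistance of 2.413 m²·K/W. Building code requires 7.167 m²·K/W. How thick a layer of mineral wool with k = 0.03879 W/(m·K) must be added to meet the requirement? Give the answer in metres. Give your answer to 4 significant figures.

0.1844 m

ΔR = 7.167 − 2.413 = 4.754 m²·K/W
L = ΔR × k = 4.754 × 0.03879 = 0.18441 m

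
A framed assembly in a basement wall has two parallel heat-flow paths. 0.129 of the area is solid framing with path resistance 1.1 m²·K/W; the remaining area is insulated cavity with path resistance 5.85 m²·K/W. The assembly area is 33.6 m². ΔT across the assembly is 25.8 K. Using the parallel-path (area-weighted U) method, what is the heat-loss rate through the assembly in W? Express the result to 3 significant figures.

U_eff = 0.871/5.85 + 0.129/1.1 = 0.1489 + 0.1173 = 0.2662
R_eff = 1/U_eff = 3.757 m²·K/W
Q = 33.6 × 25.8 / 3.757 = 230.7 W

231 W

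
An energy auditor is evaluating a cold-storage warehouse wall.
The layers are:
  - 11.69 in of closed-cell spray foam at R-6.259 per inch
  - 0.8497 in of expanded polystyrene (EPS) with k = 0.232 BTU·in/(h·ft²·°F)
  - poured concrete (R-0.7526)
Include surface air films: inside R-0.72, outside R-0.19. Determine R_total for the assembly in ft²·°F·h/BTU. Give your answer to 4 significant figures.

11.69 × 6.259 = 73.168
0.8497/0.232 = 3.6625
R_total = 0.72 + 73.168 + 3.6625 + 0.7526 + 0.19 = 78.493 ft²·°F·h/BTU

78.49 ft²·°F·h/BTU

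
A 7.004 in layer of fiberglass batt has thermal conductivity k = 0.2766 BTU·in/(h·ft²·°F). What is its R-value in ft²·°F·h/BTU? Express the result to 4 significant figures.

R = L/k = 7.004/0.2766 = 25.322 ft²·°F·h/BTU

25.32 ft²·°F·h/BTU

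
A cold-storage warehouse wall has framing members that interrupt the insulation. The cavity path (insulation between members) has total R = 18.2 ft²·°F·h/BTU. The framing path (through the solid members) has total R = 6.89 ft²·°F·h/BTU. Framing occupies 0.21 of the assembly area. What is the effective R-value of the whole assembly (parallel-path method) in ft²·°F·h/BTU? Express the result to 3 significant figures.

U_eff = 0.79/18.2 + 0.21/6.89 = 0.04341 + 0.03048 = 0.07389
R_eff = 1/U_eff = 13.53 ft²·°F·h/BTU

13.5 ft²·°F·h/BTU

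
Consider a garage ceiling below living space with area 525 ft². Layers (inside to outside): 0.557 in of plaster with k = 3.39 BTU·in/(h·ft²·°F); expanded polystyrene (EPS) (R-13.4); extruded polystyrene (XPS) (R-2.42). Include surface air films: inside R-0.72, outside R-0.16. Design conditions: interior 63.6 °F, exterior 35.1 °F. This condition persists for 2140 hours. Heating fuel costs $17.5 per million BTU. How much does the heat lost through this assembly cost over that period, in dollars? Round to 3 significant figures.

33.2 dollars

0.557/3.39 = 0.1643
R_total = 0.72 + 0.1643 + 13.4 + 2.42 + 0.16 = 16.86 ft²·°F·h/BTU
Q = 525 × (63.6 − 35.1) / 16.86 = 887.2 BTU/h
E = 887.2 × 2140 = 1899000 BTU
Cost = 1899000/10⁶ × 17.5 = $33.23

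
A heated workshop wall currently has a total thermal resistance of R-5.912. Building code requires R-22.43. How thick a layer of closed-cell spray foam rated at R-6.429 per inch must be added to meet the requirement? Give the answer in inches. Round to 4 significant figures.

2.569 in

ΔR = 22.43 − 5.912 = 16.518 ft²·°F·h/BTU
L = ΔR / (R/in) = 16.518/6.429 = 2.5693 in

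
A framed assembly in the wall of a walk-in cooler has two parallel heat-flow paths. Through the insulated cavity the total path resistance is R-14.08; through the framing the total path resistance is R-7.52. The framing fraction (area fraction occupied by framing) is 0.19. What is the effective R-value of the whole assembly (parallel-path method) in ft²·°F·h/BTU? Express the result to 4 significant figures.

12.08 ft²·°F·h/BTU

U_eff = 0.81/14.08 + 0.19/7.52 = 0.057528 + 0.025266 = 0.082794
R_eff = 1/U_eff = 12.078 ft²·°F·h/BTU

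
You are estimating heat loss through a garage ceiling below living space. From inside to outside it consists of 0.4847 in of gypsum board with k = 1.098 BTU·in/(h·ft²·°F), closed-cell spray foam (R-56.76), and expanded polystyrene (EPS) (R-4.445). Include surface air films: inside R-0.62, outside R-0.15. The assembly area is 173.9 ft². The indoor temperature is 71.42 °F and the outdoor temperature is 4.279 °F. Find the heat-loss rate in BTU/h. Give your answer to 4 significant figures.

0.4847/1.098 = 0.44144
R_total = 0.62 + 0.44144 + 56.76 + 4.445 + 0.15 = 62.416 ft²·°F·h/BTU
Q = A·ΔT/R = 173.9 × (71.42 − 4.279) / 62.416 = 187.06 BTU/h

187.1 BTU/h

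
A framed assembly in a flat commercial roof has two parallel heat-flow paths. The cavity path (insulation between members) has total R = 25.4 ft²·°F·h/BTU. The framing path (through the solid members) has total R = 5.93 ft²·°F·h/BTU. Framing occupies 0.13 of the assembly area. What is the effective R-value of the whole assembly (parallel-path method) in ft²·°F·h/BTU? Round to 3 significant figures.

U_eff = 0.87/25.4 + 0.13/5.93 = 0.03425 + 0.02192 = 0.05617
R_eff = 1/U_eff = 17.8 ft²·°F·h/BTU

17.8 ft²·°F·h/BTU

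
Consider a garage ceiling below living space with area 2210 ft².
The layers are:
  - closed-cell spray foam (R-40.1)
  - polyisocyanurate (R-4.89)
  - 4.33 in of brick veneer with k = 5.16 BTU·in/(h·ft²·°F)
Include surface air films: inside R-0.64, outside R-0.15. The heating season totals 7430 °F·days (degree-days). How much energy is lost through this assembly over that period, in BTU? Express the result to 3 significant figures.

8450000 BTU

4.33/5.16 = 0.8391
R_total = 0.64 + 40.1 + 4.89 + 0.8391 + 0.15 = 46.62 ft²·°F·h/BTU
E = A × HDD × 24 / R = 2210 × 7430 × 24 / 46.62 = 8453000 BTU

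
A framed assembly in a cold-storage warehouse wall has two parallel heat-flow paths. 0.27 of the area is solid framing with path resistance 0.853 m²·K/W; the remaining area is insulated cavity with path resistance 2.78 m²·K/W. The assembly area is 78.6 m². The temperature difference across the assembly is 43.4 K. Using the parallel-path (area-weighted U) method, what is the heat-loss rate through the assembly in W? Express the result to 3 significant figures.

1980 W

U_eff = 0.73/2.78 + 0.27/0.853 = 0.2626 + 0.3165 = 0.5791
R_eff = 1/U_eff = 1.727 m²·K/W
Q = 78.6 × 43.4 / 1.727 = 1976 W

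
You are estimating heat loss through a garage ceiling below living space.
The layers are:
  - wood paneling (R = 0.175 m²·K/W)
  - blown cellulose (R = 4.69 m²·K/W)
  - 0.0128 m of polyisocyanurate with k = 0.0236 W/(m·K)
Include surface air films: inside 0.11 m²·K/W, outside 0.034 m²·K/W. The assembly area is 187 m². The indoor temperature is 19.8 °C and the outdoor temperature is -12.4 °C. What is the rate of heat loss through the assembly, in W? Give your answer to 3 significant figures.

0.0128/0.0236 = 0.5424
R_total = 0.11 + 0.175 + 4.69 + 0.5424 + 0.034 = 5.551 m²·K/W
Q = A·ΔT/R = 187 × (19.8 − (-12.4)) / 5.551 = 1085 W

1080 W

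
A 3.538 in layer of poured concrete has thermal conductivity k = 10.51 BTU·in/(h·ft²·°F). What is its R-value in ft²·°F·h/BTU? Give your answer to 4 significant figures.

R = L/k = 3.538/10.51 = 0.33663 ft²·°F·h/BTU

0.3366 ft²·°F·h/BTU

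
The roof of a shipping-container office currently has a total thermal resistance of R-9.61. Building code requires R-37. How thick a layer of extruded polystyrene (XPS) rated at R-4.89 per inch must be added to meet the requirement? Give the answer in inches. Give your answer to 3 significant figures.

ΔR = 37 − 9.61 = 27.39 ft²·°F·h/BTU
L = ΔR / (R/in) = 27.39/4.89 = 5.601 in

5.60 in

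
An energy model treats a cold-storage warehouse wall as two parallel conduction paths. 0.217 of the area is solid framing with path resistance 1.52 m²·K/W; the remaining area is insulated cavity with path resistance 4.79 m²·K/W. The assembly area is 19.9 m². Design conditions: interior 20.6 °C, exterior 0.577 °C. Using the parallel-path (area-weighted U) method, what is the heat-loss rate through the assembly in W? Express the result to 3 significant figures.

122 W

U_eff = 0.783/4.79 + 0.217/1.52 = 0.1635 + 0.1428 = 0.3062
R_eff = 1/U_eff = 3.266 m²·K/W
Q = 19.9 × (20.6 − 0.577) / 3.266 = 122 W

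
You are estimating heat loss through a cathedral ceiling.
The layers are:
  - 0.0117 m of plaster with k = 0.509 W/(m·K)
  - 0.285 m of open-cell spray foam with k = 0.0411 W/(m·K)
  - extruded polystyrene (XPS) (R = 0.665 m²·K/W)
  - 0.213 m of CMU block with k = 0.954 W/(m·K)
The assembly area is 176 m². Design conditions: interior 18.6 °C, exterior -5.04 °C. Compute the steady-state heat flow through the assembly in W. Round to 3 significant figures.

530 W

0.0117/0.509 = 0.02299
0.285/0.0411 = 6.934
0.213/0.954 = 0.2233
R_total = 0.02299 + 6.934 + 0.665 + 0.2233 = 7.846 m²·K/W
Q = A·ΔT/R = 176 × (18.6 − (-5.04)) / 7.846 = 530.3 W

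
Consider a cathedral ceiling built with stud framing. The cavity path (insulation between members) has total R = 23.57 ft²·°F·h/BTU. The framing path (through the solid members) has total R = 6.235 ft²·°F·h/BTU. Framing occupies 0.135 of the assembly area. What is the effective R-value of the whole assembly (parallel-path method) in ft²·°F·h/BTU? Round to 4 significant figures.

17.14 ft²·°F·h/BTU

U_eff = 0.865/23.57 + 0.135/6.235 = 0.036699 + 0.021652 = 0.058351
R_eff = 1/U_eff = 17.138 ft²·°F·h/BTU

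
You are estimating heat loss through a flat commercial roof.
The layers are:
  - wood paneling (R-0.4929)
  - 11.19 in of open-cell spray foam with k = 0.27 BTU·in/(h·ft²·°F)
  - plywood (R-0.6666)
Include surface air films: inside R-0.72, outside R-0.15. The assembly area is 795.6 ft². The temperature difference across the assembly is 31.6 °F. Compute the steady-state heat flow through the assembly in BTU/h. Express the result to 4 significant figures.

578.3 BTU/h

11.19/0.27 = 41.444
R_total = 0.72 + 0.4929 + 41.444 + 0.6666 + 0.15 = 43.474 ft²·°F·h/BTU
Q = A·ΔT/R = 795.6 × 31.6 / 43.474 = 578.3 BTU/h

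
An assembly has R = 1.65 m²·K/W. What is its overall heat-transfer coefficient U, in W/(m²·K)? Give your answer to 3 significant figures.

0.606 W/(m²·K)

U = 1/R = 1/1.65 = 0.6061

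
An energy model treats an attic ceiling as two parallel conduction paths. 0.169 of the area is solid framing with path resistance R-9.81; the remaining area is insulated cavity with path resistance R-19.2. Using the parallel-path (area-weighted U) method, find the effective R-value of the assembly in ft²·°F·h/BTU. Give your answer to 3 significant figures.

16.5 ft²·°F·h/BTU

U_eff = 0.831/19.2 + 0.169/9.81 = 0.04328 + 0.01723 = 0.06051
R_eff = 1/U_eff = 16.53 ft²·°F·h/BTU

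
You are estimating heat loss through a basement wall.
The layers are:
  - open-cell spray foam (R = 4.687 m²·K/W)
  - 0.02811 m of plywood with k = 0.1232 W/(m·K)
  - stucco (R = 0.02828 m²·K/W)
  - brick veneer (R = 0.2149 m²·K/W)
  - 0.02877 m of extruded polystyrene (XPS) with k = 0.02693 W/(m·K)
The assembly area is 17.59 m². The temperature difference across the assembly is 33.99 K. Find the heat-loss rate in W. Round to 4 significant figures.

0.02811/0.1232 = 0.22817
0.02877/0.02693 = 1.0683
R_total = 4.687 + 0.22817 + 0.02828 + 0.2149 + 1.0683 = 6.2267 m²·K/W
Q = A·ΔT/R = 17.59 × 33.99 / 6.2267 = 96.02 W

96.02 W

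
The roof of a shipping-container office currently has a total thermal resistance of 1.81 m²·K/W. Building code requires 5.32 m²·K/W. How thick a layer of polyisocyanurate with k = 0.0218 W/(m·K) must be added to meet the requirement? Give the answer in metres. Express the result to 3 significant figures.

0.0765 m

ΔR = 5.32 − 1.81 = 3.51 m²·K/W
L = ΔR × k = 3.51 × 0.0218 = 0.07652 m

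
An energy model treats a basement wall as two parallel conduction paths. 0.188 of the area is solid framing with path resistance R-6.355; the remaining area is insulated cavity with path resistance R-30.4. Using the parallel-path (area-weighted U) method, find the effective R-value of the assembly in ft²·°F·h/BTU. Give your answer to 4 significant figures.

17.76 ft²·°F·h/BTU

U_eff = 0.812/30.4 + 0.188/6.355 = 0.026711 + 0.029583 = 0.056294
R_eff = 1/U_eff = 17.764 ft²·°F·h/BTU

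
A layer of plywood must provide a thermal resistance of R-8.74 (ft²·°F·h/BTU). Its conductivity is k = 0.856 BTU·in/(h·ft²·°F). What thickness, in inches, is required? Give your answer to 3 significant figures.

7.48 in

L = R × k = 8.74 × 0.856 = 7.481 in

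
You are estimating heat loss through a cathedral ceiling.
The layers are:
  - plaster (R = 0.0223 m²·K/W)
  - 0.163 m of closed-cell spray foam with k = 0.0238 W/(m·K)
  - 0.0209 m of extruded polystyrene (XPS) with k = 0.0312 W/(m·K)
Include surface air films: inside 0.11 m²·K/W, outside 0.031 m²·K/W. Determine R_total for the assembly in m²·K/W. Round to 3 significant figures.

0.163/0.0238 = 6.849
0.0209/0.0312 = 0.6699
R_total = 0.11 + 0.0223 + 6.849 + 0.6699 + 0.031 = 7.682 m²·K/W

7.68 m²·K/W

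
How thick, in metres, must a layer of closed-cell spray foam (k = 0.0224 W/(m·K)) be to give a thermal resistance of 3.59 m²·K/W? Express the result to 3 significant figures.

0.0804 m

L = R·k = 3.59 × 0.0224 = 0.08042 m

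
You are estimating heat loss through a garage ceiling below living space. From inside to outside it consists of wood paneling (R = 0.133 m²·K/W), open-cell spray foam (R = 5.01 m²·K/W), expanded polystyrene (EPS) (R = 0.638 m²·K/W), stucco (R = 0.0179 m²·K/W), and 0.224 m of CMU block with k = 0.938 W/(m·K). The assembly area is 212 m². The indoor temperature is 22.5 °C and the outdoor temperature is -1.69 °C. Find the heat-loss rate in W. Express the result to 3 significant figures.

0.224/0.938 = 0.2388
R_total = 0.133 + 5.01 + 0.638 + 0.0179 + 0.2388 = 6.038 m²·K/W
Q = A·ΔT/R = 212 × (22.5 − (-1.69)) / 6.038 = 849.4 W

849 W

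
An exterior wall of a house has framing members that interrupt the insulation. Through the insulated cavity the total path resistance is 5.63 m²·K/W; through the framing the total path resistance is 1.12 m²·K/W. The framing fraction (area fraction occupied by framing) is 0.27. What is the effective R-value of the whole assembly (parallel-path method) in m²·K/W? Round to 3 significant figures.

2.70 m²·K/W

U_eff = 0.73/5.63 + 0.27/1.12 = 0.1297 + 0.2411 = 0.3707
R_eff = 1/U_eff = 2.697 m²·K/W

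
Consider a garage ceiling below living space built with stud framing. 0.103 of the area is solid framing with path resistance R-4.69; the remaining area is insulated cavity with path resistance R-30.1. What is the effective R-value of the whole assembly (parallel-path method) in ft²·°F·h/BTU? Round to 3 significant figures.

19.3 ft²·°F·h/BTU

U_eff = 0.897/30.1 + 0.103/4.69 = 0.0298 + 0.02196 = 0.05176
R_eff = 1/U_eff = 19.32 ft²·°F·h/BTU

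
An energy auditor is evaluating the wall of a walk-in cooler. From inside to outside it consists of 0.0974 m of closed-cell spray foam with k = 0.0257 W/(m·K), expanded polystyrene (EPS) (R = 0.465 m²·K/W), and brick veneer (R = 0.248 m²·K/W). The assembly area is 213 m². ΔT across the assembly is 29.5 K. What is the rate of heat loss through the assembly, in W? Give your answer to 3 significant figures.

0.0974/0.0257 = 3.79
R_total = 3.79 + 0.465 + 0.248 = 4.503 m²·K/W
Q = A·ΔT/R = 213 × 29.5 / 4.503 = 1395 W

1400 W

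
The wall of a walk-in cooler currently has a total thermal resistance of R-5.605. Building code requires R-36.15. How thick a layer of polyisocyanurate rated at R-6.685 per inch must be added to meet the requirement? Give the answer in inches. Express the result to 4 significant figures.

ΔR = 36.15 − 5.605 = 30.545 ft²·°F·h/BTU
L = ΔR / (R/in) = 30.545/6.685 = 4.5692 in

4.569 in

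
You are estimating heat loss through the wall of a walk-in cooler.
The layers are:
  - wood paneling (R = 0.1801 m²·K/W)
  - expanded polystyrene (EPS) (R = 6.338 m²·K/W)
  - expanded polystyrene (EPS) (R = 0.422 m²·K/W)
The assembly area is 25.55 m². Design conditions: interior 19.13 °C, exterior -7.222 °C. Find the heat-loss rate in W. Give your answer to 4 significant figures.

97.01 W

R_total = 0.1801 + 6.338 + 0.422 = 6.9401 m²·K/W
Q = A·ΔT/R = 25.55 × (19.13 − (-7.222)) / 6.9401 = 97.015 W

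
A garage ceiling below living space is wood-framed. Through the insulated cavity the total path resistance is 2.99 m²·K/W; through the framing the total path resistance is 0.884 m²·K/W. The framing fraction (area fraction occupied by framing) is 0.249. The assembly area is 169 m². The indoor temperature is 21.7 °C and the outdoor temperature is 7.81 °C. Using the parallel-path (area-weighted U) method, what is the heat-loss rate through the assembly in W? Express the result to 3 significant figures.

U_eff = 0.751/2.99 + 0.249/0.884 = 0.2512 + 0.2817 = 0.5328
R_eff = 1/U_eff = 1.877 m²·K/W
Q = 169 × (21.7 − 7.81) / 1.877 = 1251 W

1250 W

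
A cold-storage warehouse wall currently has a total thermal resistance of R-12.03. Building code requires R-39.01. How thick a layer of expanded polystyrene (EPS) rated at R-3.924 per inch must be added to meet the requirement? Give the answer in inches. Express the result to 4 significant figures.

ΔR = 39.01 − 12.03 = 26.98 ft²·°F·h/BTU
L = ΔR / (R/in) = 26.98/3.924 = 6.8756 in

6.876 in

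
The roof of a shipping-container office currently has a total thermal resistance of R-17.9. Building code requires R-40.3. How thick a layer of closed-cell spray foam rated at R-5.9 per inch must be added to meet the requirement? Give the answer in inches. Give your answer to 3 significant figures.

ΔR = 40.3 − 17.9 = 22.4 ft²·°F·h/BTU
L = ΔR / (R/in) = 22.4/5.9 = 3.797 in

3.80 in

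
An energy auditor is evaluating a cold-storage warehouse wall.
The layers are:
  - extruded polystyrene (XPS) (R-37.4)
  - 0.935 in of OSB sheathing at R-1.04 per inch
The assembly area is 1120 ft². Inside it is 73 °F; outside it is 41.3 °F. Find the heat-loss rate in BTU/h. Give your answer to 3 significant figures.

0.935 × 1.04 = 0.9724
R_total = 37.4 + 0.9724 = 38.37 ft²·°F·h/BTU
Q = A·ΔT/R = 1120 × (73 − 41.3) / 38.37 = 925.2 BTU/h

925 BTU/h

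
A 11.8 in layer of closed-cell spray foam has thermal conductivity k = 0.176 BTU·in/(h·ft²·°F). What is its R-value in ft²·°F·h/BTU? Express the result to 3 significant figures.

R = L/k = 11.8/0.176 = 67.05 ft²·°F·h/BTU

67.0 ft²·°F·h/BTU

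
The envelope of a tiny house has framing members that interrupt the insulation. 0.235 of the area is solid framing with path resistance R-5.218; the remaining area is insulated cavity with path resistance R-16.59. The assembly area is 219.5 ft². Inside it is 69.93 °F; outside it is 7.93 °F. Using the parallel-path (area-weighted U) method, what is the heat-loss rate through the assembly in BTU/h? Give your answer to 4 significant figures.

1240 BTU/h

U_eff = 0.765/16.59 + 0.235/5.218 = 0.046112 + 0.045036 = 0.091149
R_eff = 1/U_eff = 10.971 ft²·°F·h/BTU
Q = 219.5 × (69.93 − 7.93) / 10.971 = 1240.4 BTU/h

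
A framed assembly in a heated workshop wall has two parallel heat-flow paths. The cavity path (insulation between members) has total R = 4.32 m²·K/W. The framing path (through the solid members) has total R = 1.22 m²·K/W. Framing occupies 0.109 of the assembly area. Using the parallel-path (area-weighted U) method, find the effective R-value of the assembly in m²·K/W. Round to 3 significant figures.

U_eff = 0.891/4.32 + 0.109/1.22 = 0.2062 + 0.08934 = 0.2956
R_eff = 1/U_eff = 3.383 m²·K/W

3.38 m²·K/W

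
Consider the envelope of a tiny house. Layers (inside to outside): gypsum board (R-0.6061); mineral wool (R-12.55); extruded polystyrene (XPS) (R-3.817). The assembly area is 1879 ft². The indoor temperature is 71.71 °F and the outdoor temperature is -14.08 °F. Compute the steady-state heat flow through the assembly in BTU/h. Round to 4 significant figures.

9497 BTU/h

R_total = 0.6061 + 12.55 + 3.817 = 16.973 ft²·°F·h/BTU
Q = A·ΔT/R = 1879 × (71.71 − (-14.08)) / 16.973 = 9497.3 BTU/h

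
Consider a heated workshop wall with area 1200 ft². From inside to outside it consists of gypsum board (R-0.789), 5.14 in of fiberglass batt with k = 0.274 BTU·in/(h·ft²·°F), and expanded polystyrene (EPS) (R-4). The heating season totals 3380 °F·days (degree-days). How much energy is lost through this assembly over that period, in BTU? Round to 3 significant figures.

5.14/0.274 = 18.76
R_total = 0.789 + 18.76 + 4 = 23.55 ft²·°F·h/BTU
E = A × HDD × 24 / R = 1200 × 3380 × 24 / 23.55 = 4134000 BTU

4130000 BTU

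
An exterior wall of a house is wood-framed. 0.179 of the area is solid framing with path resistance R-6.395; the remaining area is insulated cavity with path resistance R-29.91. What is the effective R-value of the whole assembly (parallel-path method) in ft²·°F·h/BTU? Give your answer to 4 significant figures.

U_eff = 0.821/29.91 + 0.179/6.395 = 0.027449 + 0.027991 = 0.05544
R_eff = 1/U_eff = 18.038 ft²·°F·h/BTU

18.04 ft²·°F·h/BTU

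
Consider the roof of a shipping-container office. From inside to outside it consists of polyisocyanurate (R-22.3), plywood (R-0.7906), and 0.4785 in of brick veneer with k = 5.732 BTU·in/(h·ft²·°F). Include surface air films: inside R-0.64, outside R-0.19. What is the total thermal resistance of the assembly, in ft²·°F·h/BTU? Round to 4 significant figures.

24.00 ft²·°F·h/BTU

0.4785/5.732 = 0.083479
R_total = 0.64 + 22.3 + 0.7906 + 0.083479 + 0.19 = 24.004 ft²·°F·h/BTU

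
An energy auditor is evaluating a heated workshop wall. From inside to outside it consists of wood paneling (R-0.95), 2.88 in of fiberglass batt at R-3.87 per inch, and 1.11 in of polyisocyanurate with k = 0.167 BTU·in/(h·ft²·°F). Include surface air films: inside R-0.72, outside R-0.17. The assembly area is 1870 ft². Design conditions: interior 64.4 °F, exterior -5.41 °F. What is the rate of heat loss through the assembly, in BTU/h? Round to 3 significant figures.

2.88 × 3.87 = 11.15
1.11/0.167 = 6.647
R_total = 0.72 + 0.95 + 11.15 + 6.647 + 0.17 = 19.63 ft²·°F·h/BTU
Q = A·ΔT/R = 1870 × (64.4 − (-5.41)) / 19.63 = 6649 BTU/h

6650 BTU/h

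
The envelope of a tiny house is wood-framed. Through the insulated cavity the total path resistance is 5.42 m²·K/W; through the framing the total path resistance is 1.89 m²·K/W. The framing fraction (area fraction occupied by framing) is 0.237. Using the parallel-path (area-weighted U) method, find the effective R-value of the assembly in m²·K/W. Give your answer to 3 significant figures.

3.76 m²·K/W

U_eff = 0.763/5.42 + 0.237/1.89 = 0.1408 + 0.1254 = 0.2662
R_eff = 1/U_eff = 3.757 m²·K/W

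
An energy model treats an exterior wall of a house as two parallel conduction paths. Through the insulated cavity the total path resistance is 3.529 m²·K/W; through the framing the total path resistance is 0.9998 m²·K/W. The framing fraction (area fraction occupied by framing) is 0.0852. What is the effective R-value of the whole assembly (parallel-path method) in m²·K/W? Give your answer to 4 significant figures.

2.903 m²·K/W

U_eff = 0.9148/3.529 + 0.0852/0.9998 = 0.25922 + 0.085217 = 0.34444
R_eff = 1/U_eff = 2.9033 m²·K/W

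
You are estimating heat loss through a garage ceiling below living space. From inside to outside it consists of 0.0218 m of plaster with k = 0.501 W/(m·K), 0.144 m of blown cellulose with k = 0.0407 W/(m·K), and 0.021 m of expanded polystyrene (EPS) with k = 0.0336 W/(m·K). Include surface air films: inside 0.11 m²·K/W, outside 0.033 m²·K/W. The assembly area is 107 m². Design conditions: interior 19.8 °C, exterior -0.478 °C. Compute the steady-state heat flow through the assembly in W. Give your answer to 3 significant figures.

499 W

0.0218/0.501 = 0.04351
0.144/0.0407 = 3.538
0.021/0.0336 = 0.625
R_total = 0.11 + 0.04351 + 3.538 + 0.625 + 0.033 = 4.35 m²·K/W
Q = A·ΔT/R = 107 × (19.8 − (-0.478)) / 4.35 = 498.8 W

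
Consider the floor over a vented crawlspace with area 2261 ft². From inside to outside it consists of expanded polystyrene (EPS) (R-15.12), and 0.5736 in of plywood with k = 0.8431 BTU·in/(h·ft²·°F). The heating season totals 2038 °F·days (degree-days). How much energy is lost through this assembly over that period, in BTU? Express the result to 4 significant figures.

6999000 BTU

0.5736/0.8431 = 0.68035
R_total = 15.12 + 0.68035 = 15.8 ft²·°F·h/BTU
E = A × HDD × 24 / R = 2261 × 2038 × 24 / 15.8 = 6999200 BTU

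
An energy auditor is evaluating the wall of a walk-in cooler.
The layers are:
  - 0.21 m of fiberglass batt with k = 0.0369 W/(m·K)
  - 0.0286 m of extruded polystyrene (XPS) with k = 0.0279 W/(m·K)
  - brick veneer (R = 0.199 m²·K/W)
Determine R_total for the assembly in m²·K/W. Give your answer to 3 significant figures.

6.92 m²·K/W

0.21/0.0369 = 5.691
0.0286/0.0279 = 1.025
R_total = 5.691 + 1.025 + 0.199 = 6.915 m²·K/W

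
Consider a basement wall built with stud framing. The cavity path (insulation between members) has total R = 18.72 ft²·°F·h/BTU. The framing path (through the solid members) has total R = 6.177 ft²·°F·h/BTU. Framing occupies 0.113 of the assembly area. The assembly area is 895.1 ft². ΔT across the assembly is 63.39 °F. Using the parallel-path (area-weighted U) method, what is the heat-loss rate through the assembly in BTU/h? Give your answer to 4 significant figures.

U_eff = 0.887/18.72 + 0.113/6.177 = 0.047382 + 0.018294 = 0.065676
R_eff = 1/U_eff = 15.226 ft²·°F·h/BTU
Q = 895.1 × 63.39 / 15.226 = 3726.5 BTU/h

3726 BTU/h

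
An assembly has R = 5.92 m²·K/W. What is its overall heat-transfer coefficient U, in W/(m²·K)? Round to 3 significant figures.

0.169 W/(m²·K)

U = 1/R = 1/5.92 = 0.1689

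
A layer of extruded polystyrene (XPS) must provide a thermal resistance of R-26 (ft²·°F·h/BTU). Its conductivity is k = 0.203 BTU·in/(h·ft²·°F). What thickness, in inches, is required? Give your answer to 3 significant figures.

5.28 in

L = R × k = 26 × 0.203 = 5.278 in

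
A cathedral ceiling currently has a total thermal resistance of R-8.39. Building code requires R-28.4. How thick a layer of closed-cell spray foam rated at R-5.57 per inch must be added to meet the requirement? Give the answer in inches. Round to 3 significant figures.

ΔR = 28.4 − 8.39 = 20.01 ft²·°F·h/BTU
L = ΔR / (R/in) = 20.01/5.57 = 3.592 in

3.59 in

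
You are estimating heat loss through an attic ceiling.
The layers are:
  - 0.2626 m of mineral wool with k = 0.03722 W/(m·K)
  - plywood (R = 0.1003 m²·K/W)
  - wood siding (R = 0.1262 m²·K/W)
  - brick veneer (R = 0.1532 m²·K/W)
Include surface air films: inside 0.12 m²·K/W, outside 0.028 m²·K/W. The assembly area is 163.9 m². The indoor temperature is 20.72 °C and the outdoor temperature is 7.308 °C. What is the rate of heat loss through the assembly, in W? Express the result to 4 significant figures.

289.9 W

0.2626/0.03722 = 7.0553
R_total = 0.12 + 7.0553 + 0.1003 + 0.1262 + 0.1532 + 0.028 = 7.583 m²·K/W
Q = A·ΔT/R = 163.9 × (20.72 − 7.308) / 7.583 = 289.89 W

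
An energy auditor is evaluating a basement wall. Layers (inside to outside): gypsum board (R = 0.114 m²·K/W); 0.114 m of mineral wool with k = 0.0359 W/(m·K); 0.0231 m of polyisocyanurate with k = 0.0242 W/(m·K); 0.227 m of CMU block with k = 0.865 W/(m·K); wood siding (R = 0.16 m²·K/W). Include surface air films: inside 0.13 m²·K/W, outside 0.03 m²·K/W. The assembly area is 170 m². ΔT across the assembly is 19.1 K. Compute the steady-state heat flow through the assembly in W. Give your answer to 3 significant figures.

0.114/0.0359 = 3.175
0.0231/0.0242 = 0.9545
0.227/0.865 = 0.2624
R_total = 0.13 + 0.114 + 3.175 + 0.9545 + 0.2624 + 0.16 + 0.03 = 4.826 m²·K/W
Q = A·ΔT/R = 170 × 19.1 / 4.826 = 672.7 W

673 W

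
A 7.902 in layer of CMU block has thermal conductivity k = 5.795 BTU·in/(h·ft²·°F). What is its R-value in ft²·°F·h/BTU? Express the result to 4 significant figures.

R = L/k = 7.902/5.795 = 1.3636 ft²·°F·h/BTU

1.364 ft²·°F·h/BTU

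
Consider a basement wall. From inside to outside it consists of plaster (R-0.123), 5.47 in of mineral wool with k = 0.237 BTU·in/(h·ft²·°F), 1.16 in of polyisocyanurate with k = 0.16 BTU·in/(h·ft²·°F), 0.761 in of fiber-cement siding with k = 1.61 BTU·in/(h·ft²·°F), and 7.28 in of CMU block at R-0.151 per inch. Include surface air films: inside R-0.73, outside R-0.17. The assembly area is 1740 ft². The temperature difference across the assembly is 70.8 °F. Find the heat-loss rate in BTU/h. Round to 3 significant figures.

5.47/0.237 = 23.08
1.16/0.16 = 7.25
0.761/1.61 = 0.4727
7.28 × 0.151 = 1.099
R_total = 0.73 + 0.123 + 23.08 + 7.25 + 0.4727 + 1.099 + 0.17 = 32.93 ft²·°F·h/BTU
Q = A·ΔT/R = 1740 × 70.8 / 32.93 = 3742 BTU/h

3740 BTU/h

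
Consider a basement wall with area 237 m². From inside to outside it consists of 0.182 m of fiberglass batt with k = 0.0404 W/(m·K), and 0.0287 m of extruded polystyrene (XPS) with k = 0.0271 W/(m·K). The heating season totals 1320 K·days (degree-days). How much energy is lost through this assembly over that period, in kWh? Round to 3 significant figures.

0.182/0.0404 = 4.505
0.0287/0.0271 = 1.059
R_total = 4.505 + 1.059 = 5.564 m²·K/W
E = A × HDD × 24 / R / 1000 = 237 × 1320 × 24 / 5.564 / 1000 = 1349 kWh

1350 kWh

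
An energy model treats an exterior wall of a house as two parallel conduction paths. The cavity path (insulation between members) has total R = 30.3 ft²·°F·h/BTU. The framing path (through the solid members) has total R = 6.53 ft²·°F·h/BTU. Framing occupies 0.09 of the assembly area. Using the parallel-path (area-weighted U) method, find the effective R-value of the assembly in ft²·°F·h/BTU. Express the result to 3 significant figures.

U_eff = 0.91/30.3 + 0.09/6.53 = 0.03003 + 0.01378 = 0.04382
R_eff = 1/U_eff = 22.82 ft²·°F·h/BTU

22.8 ft²·°F·h/BTU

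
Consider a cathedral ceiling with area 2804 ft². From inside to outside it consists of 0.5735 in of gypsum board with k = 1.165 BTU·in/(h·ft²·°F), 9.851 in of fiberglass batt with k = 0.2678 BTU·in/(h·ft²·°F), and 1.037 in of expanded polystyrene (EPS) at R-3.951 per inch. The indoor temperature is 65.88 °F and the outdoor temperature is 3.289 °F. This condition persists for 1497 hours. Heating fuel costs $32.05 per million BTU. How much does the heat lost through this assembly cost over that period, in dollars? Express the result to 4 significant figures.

203.5 dollars

0.5735/1.165 = 0.49227
9.851/0.2678 = 36.785
1.037 × 3.951 = 4.0972
R_total = 0.49227 + 36.785 + 4.0972 = 41.374 ft²·°F·h/BTU
Q = 2804 × (65.88 − 3.289) / 41.374 = 4241.9 BTU/h
E = 4241.9 × 1497 = 6350100 BTU
Cost = 6350100/10⁶ × 32.05 = $203.52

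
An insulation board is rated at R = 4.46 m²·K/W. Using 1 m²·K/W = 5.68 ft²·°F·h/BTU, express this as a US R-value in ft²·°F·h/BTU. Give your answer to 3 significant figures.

25.3 ft²·°F·h/BTU

R_US = 4.46 × 5.68 = 25.33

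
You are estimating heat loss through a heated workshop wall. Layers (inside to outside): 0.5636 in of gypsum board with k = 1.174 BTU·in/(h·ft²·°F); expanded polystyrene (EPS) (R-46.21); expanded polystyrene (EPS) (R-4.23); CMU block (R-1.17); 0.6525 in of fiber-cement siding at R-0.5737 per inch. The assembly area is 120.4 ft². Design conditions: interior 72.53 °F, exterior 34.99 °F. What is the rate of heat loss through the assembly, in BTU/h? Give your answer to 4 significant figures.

0.5636/1.174 = 0.48007
0.6525 × 0.5737 = 0.37434
R_total = 0.48007 + 46.21 + 4.23 + 1.17 + 0.37434 = 52.464 ft²·°F·h/BTU
Q = A·ΔT/R = 120.4 × (72.53 − 34.99) / 52.464 = 86.15 BTU/h

86.15 BTU/h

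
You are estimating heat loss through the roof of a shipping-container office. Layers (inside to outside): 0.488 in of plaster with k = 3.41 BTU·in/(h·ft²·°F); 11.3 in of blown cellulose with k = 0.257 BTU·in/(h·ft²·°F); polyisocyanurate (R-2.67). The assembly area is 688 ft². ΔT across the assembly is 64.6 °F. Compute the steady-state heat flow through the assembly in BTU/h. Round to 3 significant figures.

0.488/3.41 = 0.1431
11.3/0.257 = 43.97
R_total = 0.1431 + 43.97 + 2.67 = 46.78 ft²·°F·h/BTU
Q = A·ΔT/R = 688 × 64.6 / 46.78 = 950 BTU/h

950 BTU/h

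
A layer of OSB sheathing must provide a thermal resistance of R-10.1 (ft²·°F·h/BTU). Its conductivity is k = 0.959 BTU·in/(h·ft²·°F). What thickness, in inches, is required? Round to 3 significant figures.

L = R × k = 10.1 × 0.959 = 9.686 in

9.69 in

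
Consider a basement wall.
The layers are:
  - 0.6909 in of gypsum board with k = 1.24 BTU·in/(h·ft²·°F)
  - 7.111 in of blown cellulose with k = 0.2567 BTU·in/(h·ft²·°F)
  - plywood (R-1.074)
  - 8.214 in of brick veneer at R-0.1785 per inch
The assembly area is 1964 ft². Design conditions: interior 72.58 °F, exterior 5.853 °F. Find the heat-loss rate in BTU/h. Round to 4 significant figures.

0.6909/1.24 = 0.55718
7.111/0.2567 = 27.702
8.214 × 0.1785 = 1.4662
R_total = 0.55718 + 27.702 + 1.074 + 1.4662 = 30.799 ft²·°F·h/BTU
Q = A·ΔT/R = 1964 × (72.58 − 5.853) / 30.799 = 4255.1 BTU/h

4255 BTU/h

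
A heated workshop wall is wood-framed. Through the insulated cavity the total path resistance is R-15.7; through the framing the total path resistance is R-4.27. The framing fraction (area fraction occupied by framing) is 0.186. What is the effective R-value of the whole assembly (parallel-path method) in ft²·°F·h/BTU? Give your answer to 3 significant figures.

U_eff = 0.814/15.7 + 0.186/4.27 = 0.05185 + 0.04356 = 0.09541
R_eff = 1/U_eff = 10.48 ft²·°F·h/BTU

10.5 ft²·°F·h/BTU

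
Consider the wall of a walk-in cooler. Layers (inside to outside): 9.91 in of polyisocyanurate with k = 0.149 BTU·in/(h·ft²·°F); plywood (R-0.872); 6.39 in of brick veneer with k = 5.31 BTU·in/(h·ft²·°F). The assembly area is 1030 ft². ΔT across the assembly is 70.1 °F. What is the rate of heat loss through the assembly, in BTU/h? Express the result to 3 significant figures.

1050 BTU/h

9.91/0.149 = 66.51
6.39/5.31 = 1.203
R_total = 66.51 + 0.872 + 1.203 = 68.59 ft²·°F·h/BTU
Q = A·ΔT/R = 1030 × 70.1 / 68.59 = 1053 BTU/h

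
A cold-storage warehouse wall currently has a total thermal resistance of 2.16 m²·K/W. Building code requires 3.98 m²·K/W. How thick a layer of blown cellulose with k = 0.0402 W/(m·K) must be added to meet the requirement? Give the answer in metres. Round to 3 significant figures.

ΔR = 3.98 − 2.16 = 1.82 m²·K/W
L = ΔR × k = 1.82 × 0.0402 = 0.07316 m

0.0732 m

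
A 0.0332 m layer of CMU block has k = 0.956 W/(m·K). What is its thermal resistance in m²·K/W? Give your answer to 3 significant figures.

R = L/k = 0.0332/0.956 = 0.03473 m²·K/W

0.0347 m²·K/W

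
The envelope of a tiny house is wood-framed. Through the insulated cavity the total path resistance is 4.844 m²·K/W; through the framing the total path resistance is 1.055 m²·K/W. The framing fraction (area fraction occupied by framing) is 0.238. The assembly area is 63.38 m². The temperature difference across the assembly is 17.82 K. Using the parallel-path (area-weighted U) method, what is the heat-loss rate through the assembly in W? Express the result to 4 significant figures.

U_eff = 0.762/4.844 + 0.238/1.055 = 0.15731 + 0.22559 = 0.3829
R_eff = 1/U_eff = 2.6116 m²·K/W
Q = 63.38 × 17.82 / 2.6116 = 432.46 W

432.5 W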